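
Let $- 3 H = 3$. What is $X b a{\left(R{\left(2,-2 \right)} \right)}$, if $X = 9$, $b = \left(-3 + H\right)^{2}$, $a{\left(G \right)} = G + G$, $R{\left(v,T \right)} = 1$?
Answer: $288$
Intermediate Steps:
$H = -1$ ($H = \left(- \frac{1}{3}\right) 3 = -1$)
$a{\left(G \right)} = 2 G$
$b = 16$ ($b = \left(-3 - 1\right)^{2} = \left(-4\right)^{2} = 16$)
$X b a{\left(R{\left(2,-2 \right)} \right)} = 9 \cdot 16 \cdot 2 \cdot 1 = 144 \cdot 2 = 288$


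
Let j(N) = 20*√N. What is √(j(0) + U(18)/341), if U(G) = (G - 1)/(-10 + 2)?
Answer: I*√11594/1364 ≈ 0.078941*I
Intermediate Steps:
U(G) = ⅛ - G/8 (U(G) = (-1 + G)/(-8) = (-1 + G)*(-⅛) = ⅛ - G/8)
√(j(0) + U(18)/341) = √(20*√0 + (⅛ - ⅛*18)/341) = √(20*0 + (⅛ - 9/4)*(1/341)) = √(0 - 17/8*1/341) = √(0 - 17/2728) = √(-17/2728) = I*√11594/1364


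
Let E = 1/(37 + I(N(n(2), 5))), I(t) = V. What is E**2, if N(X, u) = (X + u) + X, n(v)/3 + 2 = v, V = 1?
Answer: 1/1444 ≈ 0.00069252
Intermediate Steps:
n(v) = -6 + 3*v
N(X, u) = u + 2*X
I(t) = 1
E = 1/38 (E = 1/(37 + 1) = 1/38 ≈ 0.026316)
E**2 = (1/38)**2 = 1/1444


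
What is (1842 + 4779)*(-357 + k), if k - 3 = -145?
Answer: -3303879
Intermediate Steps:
k = -142 (k = 3 - 145 = -142)
(1842 + 4779)*(-357 + k) = (1842 + 4779)*(-357 - 142) = 6621*(-499) = -3303879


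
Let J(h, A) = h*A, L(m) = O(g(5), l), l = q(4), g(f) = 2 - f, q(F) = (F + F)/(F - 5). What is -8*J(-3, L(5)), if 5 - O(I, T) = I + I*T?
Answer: -384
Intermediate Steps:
q(F) = 2*F/(-5 + F) (q(F) = (2*F)/(-5 + F) = 2*F/(-5 + F))
l = -8 (l = 2*4/(-5 + 4) = 2*4/(-1) = 2*4*(-1) = -8)
O(I, T) = 5 - I - I*T (O(I, T) = 5 - (I + I*T) = 5 + (-I - I*T) = 5 - I - I*T)
L(m) = -16 (L(m) = 5 - (2 - 1*5) - 1*(2 - 1*5)*(-8) = 5 - (2 - 5) - 1*(2 - 5)*(-8) = 5 - 1*(-3) - 1*(-3)*(-8) = 5 + 3 - 24 = -16)
J(h, A) = A*h
-8*J(-3, L(5)) = -(-128)*(-3) = -8*48 = -384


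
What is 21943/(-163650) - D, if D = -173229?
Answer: 28348903907/163650 ≈ 1.7323e+5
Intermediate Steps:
21943/(-163650) - D = 21943/(-163650) - 1*(-173229) = 21943*(-1/163650) + 173229 = -21943/163650 + 173229 = 28348903907/163650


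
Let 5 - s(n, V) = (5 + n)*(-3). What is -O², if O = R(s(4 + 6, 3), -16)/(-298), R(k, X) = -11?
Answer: -121/88804 ≈ -0.0013626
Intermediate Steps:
s(n, V) = 20 + 3*n (s(n, V) = 5 - (5 + n)*(-3) = 5 - (-15 - 3*n) = 5 + (15 + 3*n) = 20 + 3*n)
O = 11/298 (O = -11/(-298) = -11*(-1/298) = 11/298 ≈ 0.036913)
-O² = -(11/298)² = -1*121/88804 = -121/88804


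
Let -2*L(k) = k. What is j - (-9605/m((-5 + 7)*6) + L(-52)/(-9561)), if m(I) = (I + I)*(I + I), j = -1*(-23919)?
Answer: 43939011455/1835712 ≈ 23936.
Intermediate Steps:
j = 23919
L(k) = -k/2
m(I) = 4*I**2 (m(I) = (2*I)*(2*I) = 4*I**2)
j - (-9605/m((-5 + 7)*6) + L(-52)/(-9561)) = 23919 - (-9605*1/(144*(-5 + 7)**2) - 1/2*(-52)/(-9561)) = 23919 - (-9605/(4*(2*6)**2) + 26*(-1/9561)) = 23919 - (-9605/(4*12**2) - 26/9561) = 23919 - (-9605/(4*144) - 26/9561) = 23919 - (-9605/576 - 26/9561) = 23919 - 1*(-30616127/1835712) = 23919 + 30616127/1835712 = 43939011455/1835712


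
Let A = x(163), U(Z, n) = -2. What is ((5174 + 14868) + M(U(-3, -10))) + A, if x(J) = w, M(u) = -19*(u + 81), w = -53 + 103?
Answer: 18591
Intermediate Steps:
w = 50
M(u) = -1539 - 19*u (M(u) = -19*(81 + u) = -1539 - 19*u)
x(J) = 50
A = 50
((5174 + 14868) + M(U(-3, -10))) + A = ((5174 + 14868) + (-1539 - 19*(-2))) + 50 = (20042 + (-1539 + 38)) + 50 = (20042 - 1501) + 50 = 18541 + 50 = 18591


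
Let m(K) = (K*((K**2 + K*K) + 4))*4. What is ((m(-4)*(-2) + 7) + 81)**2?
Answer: 1537600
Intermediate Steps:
m(K) = 4*K*(4 + 2*K**2) (m(K) = (K*((K**2 + K**2) + 4))*4 = (K*(2*K**2 + 4))*4 = (K*(4 + 2*K**2))*4 = 4*K*(4 + 2*K**2))
((m(-4)*(-2) + 7) + 81)**2 = (((8*(-4)*(2 + (-4)**2))*(-2) + 7) + 81)**2 = (((8*(-4)*(2 + 16))*(-2) + 7) + 81)**2 = (((8*(-4)*18)*(-2) + 7) + 81)**2 = ((-576*(-2) + 7) + 81)**2 = ((1152 + 7) + 81)**2 = (1159 + 81)**2 = 1240**2 = 1537600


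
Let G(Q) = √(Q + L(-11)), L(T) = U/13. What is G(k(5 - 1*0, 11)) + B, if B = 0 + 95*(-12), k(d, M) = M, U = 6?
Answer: -1140 + √1937/13 ≈ -1136.6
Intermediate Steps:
L(T) = 6/13
G(Q) = √(6/13 + Q) (G(Q) = √(Q + 6/13) = √(6/13 + Q))
B = -1140 (B = 0 - 1140 = -1140)
G(k(5 - 1*0, 11)) + B = √(78 + 169*11)/13 - 1140 = √(78 + 1859)/13 - 1140 = √1937/13 - 1140 = -1140 + √1937/13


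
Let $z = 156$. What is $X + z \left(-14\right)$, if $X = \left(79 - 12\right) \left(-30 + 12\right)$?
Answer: $-3390$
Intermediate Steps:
$X = -1206$ ($X = 67 \left(-18\right) = -1206$)
$X + z \left(-14\right) = -1206 + 156 \left(-14\right) = -1206 - 2184 = -3390$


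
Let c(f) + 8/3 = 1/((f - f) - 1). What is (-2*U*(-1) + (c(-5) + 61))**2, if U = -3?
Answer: 23716/9 ≈ 2635.1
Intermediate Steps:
c(f) = -11/3 (c(f) = -8/3 + 1/((f - f) - 1) = -8/3 + 1/(0 - 1) = -8/3 + 1/(-1) = -8/3 - 1 = -11/3)
(-2*U*(-1) + (c(-5) + 61))**2 = (-2*(-3)*(-1) + (-11/3 + 61))**2 = (6*(-1) + 172/3)**2 = (-6 + 172/3)**2 = (154/3)**2 = 23716/9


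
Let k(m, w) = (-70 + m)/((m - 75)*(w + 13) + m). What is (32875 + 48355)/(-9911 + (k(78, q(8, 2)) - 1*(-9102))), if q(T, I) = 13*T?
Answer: -34847670/347053 ≈ -100.41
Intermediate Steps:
k(m, w) = (-70 + m)/(m + (-75 + m)*(13 + w)) (k(m, w) = (-70 + m)/((-75 + m)*(13 + w) + m) = (-70 + m)/(m + (-75 + m)*(13 + w)))
(32875 + 48355)/(-9911 + (k(78, q(8, 2)) - 1*(-9102))) = (32875 + 48355)/(-9911 + ((-70 + 78)/(-975 - 975*8 + 14*78 + 78*(13*8)) - 1*(-9102))) = 81230/(-9911 + (8/(-975 - 75*104 + 1092 + 78*104) + 9102)) = 81230/(-9911 + (8/(-975 - 7800 + 1092 + 8112) + 9102)) = 81230/(-9911 + (8/429 + 9102)) = 81230/(-9911 + 3904766/429) = 81230/(-347053/429) = 81230*(-429/347053) = -34847670/347053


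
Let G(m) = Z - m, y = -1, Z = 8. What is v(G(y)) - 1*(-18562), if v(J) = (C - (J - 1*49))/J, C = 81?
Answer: 167179/9 ≈ 18575.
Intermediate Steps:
G(m) = 8 - m
v(J) = (130 - J)/J (v(J) = (81 - (J - 1*49))/J = (81 - (J - 49))/J = (81 - (-49 + J))/J = (81 + (49 - J))/J = (130 - J)/J)
v(G(y)) - 1*(-18562) = (130 - (8 - 1*(-1)))/(8 - 1*(-1)) - 1*(-18562) = (130 - (8 + 1))/(8 + 1) + 18562 = (130 - 1*9)/9 + 18562 = (130 - 9)/9 + 18562 = (1/9)*121 + 18562 = 121/9 + 18562 = 167179/9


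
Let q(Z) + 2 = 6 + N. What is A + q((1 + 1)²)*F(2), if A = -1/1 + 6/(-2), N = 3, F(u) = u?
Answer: 10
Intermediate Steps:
A = -4 (A = -1*1 + 6*(-½) = -1 - 3 = -4)
q(Z) = 7 (q(Z) = -2 + (6 + 3) = -2 + 9 = 7)
A + q((1 + 1)²)*F(2) = -4 + 7*2 = -4 + 14 = 10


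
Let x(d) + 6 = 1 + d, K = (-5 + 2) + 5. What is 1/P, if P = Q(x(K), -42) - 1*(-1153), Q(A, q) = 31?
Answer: 1/1184 ≈ 0.00084459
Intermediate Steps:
K = 2 (K = -3 + 5 = 2)
x(d) = -5 + d (x(d) = -6 + (1 + d) = -5 + d)
P = 1184 (P = 31 - 1*(-1153) = 31 + 1153 = 1184)
1/P = 1/1184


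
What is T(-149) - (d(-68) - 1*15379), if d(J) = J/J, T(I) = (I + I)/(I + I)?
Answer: 15379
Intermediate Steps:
T(I) = 1 (T(I) = (2*I)/((2*I)) = (2*I)*(1/(2*I)) = 1)
d(J) = 1
T(-149) - (d(-68) - 1*15379) = 1 - (1 - 1*15379) = 1 - (1 - 15379) = 1 - 1*(-15378) = 1 + 15378 = 15379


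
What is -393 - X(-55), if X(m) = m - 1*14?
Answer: -324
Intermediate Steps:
X(m) = -14 + m (X(m) = m - 14 = -14 + m)
-393 - X(-55) = -393 - (-14 - 55) = -393 - 1*(-69) = -393 + 69 = -324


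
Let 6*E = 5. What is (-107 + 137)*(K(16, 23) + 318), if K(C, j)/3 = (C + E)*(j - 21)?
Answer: 12570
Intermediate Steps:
E = ⅚ (E = (⅙)*5 = ⅚ ≈ 0.83333)
K(C, j) = 3*(-21 + j)*(⅚ + C) (K(C, j) = 3*((C + ⅚)*(j - 21)) = 3*((⅚ + C)*(-21 + j)) = 3*((-21 + j)*(⅚ + C)) = 3*(-21 + j)*(⅚ + C))
(-107 + 137)*(K(16, 23) + 318) = (-107 + 137)*((-105/2 - 63*16 + (5/2)*23 + 3*16*23) + 318) = 30*((-105/2 - 1008 + 115/2 + 1104) + 318) = 30*(101 + 318) = 30*419 = 12570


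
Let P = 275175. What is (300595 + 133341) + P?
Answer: 709111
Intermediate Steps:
(300595 + 133341) + P = (300595 + 133341) + 275175 = 433936 + 275175 = 709111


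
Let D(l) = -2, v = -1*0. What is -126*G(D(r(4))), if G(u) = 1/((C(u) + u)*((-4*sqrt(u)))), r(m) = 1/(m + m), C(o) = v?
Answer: 63*I*sqrt(2)/8 ≈ 11.137*I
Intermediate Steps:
v = 0
C(o) = 0
r(m) = 1/(2*m)
G(u) = -1/(4*u**(3/2)) (G(u) = 1/((0 + u)*((-4*sqrt(u)))) = (-1/(4*sqrt(u)))/u = -1/(4*u**(3/2)))
-126*G(D(r(4))) = -(-63)/(2*(-2)**(3/2)) = -(-63)*I*sqrt(2)/4/2 = -(-63)*I*sqrt(2)/8 = 63*I*sqrt(2)/8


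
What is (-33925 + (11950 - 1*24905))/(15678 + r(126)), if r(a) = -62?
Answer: -1465/488 ≈ -3.0020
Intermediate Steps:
(-33925 + (11950 - 1*24905))/(15678 + r(126)) = (-33925 + (11950 - 1*24905))/(15678 - 62) = (-33925 + (11950 - 24905))/15616 = (-33925 - 12955)*(1/15616) = -46880*1/15616 = -1465/488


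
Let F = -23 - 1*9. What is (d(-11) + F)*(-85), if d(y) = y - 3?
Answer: 3910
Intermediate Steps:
F = -32 (F = -23 - 9 = -32)
d(y) = -3 + y
(d(-11) + F)*(-85) = ((-3 - 11) - 32)*(-85) = (-14 - 32)*(-85) = -46*(-85) = 3910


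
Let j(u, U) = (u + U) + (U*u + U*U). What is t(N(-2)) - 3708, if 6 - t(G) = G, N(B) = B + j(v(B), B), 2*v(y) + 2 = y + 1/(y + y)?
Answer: -29633/8 ≈ -3704.1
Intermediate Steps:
v(y) = -1 + y/2 + 1/(4*y) (v(y) = -1 + (y + 1/(y + y))/2 = -1 + (y + 1/(2*y))/2 = -1 + (y/2 + 1/(4*y)) = -1 + y/2 + 1/(4*y))
j(u, U) = U + u + U**2 + U*u (j(u, U) = (U + u) + (U*u + U**2) = (U + u) + (U**2 + U*u) = U + u + U**2 + U*u)
N(B) = -1 + B**2 + 1/(4*B) + 5*B/2 + B*(-1 + B/2 + 1/(4*B)) (N(B) = B + (B + (-1 + B/2 + 1/(4*B)) + B**2 + B*(-1 + B/2 + 1/(4*B))) = B + (-1 + B**2 + 1/(4*B) + 3*B/2 + B*(-1 + B/2 + 1/(4*B))) = -1 + B**2 + 1/(4*B) + 5*B/2 + B*(-1 + B/2 + 1/(4*B)))
t(G) = 6 - G
t(N(-2)) - 3708 = (6 - (1 - 3*(-2) + 6*(-2)**2 + 6*(-2)**3)/(4*(-2))) - 3708 = (6 - (-1)*(1 + 6 + 6*4 + 6*(-8))/(4*2)) - 3708 = (6 - (-1)*(1 + 6 + 24 - 48)/(4*2)) - 3708 = (6 - (-1)*(-17)/(4*2)) - 3708 = (6 - 1*17/8) - 3708 = (6 - 17/8) - 3708 = 31/8 - 3708 = -29633/8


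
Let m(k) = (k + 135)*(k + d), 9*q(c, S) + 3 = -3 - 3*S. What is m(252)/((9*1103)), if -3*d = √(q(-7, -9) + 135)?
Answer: 10836/1103 - 86*√309/9927 ≈ 9.6718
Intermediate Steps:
q(c, S) = -⅔ - S/3 (q(c, S) = -⅓ + (-3 - 3*S)/9 = -⅓ + (-⅓ - S/3) = -⅔ - S/3)
d = -2*√309/9 (d = -√((-⅔ - ⅓*(-9)) + 135)/3 = -√((-⅔ + 3) + 135)/3 = -√(7/3 + 135)/3 = -2*√309/9 ≈ -3.9063)
m(k) = (135 + k)*(k - 2*√309/9) (m(k) = (k + 135)*(k - 2*√309/9) = (135 + k)*(k - 2*√309/9))
m(252)/((9*1103)) = (252² - 30*√309 + 135*252 - 2/9*252*√309)/((9*1103)) = (63504 - 30*√309 + 34020 - 56*√309)/9927 = (97524 - 86*√309)*(1/9927) = 10836/1103 - 86*√309/9927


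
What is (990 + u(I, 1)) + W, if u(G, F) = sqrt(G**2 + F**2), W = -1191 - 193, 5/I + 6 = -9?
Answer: -394 + sqrt(10)/3 ≈ -392.95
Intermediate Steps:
I = -1/3 (I = 5/(-6 - 9) = 5/(-15) = 5*(-1/15) = -1/3 ≈ -0.33333)
W = -1384
u(G, F) = sqrt(F**2 + G**2)
(990 + u(I, 1)) + W = (990 + sqrt(1**2 + (-1/3)**2)) - 1384 = (990 + sqrt(1 + 1/9)) - 1384 = (990 + sqrt(10/9)) - 1384 = (990 + sqrt(10)/3) - 1384 = -394 + sqrt(10)/3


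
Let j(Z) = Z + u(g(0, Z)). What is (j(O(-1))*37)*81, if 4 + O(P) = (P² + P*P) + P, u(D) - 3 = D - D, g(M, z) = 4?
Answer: 0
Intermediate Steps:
u(D) = 3 (u(D) = 3 + (D - D) = 3 + 0 = 3)
O(P) = -4 + P + 2*P² (O(P) = -4 + ((P² + P*P) + P) = -4 + ((P² + P²) + P) = -4 + (2*P² + P) = -4 + (P + 2*P²) = -4 + P + 2*P²)
j(Z) = 3 + Z (j(Z) = Z + 3 = 3 + Z)
(j(O(-1))*37)*81 = ((3 + (-4 - 1 + 2*(-1)²))*37)*81 = ((3 + (-4 - 1 + 2*1))*37)*81 = ((3 + (-4 - 1 + 2))*37)*81 = ((3 - 3)*37)*81 = (0*37)*81 = 0*81 = 0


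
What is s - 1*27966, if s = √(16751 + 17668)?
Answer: -27966 + √34419 ≈ -27780.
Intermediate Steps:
s = √34419 ≈ 185.52
s - 1*27966 = √34419 - 1*27966 = √34419 - 27966 = -27966 + √34419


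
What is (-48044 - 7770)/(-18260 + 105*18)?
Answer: 27907/8185 ≈ 3.4095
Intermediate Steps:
(-48044 - 7770)/(-18260 + 105*18) = -55814/(-18260 + 1890) = -55814/(-16370) = -55814*(-1/16370) = 27907/8185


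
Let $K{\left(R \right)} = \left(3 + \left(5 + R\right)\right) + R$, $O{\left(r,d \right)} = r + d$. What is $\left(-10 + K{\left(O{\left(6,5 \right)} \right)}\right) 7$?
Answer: $140$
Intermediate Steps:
$O{\left(r,d \right)} = d + r$
$K{\left(R \right)} = 8 + 2 R$ ($K{\left(R \right)} = \left(8 + R\right) + R = 8 + 2 R$)
$\left(-10 + K{\left(O{\left(6,5 \right)} \right)}\right) 7 = \left(-10 + \left(8 + 2 \left(5 + 6\right)\right)\right) 7 = \left(-10 + \left(8 + 2 \cdot 11\right)\right) 7 = \left(-10 + \left(8 + 22\right)\right) 7 = \left(-10 + 30\right) 7 = 20 \cdot 7 = 140$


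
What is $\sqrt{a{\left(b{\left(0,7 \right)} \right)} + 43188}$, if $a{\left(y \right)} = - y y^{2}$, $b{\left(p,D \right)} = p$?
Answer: $2 \sqrt{10797} \approx 207.82$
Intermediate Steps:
$a{\left(y \right)} = - y^{3}$
$\sqrt{a{\left(b{\left(0,7 \right)} \right)} + 43188} = \sqrt{- 0^{3} + 43188} = \sqrt{\left(-1\right) 0 + 43188} = \sqrt{0 + 43188} = \sqrt{43188} = 2 \sqrt{10797}$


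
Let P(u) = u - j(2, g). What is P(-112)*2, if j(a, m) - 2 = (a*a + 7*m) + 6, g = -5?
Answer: -178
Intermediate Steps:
j(a, m) = 8 + a**2 + 7*m (j(a, m) = 2 + ((a*a + 7*m) + 6) = 2 + ((a**2 + 7*m) + 6) = 2 + (6 + a**2 + 7*m) = 8 + a**2 + 7*m)
P(u) = 23 + u (P(u) = u - (8 + 2**2 + 7*(-5)) = u - (8 + 4 - 35) = u - 1*(-23) = u + 23 = 23 + u)
P(-112)*2 = (23 - 112)*2 = -89*2 = -178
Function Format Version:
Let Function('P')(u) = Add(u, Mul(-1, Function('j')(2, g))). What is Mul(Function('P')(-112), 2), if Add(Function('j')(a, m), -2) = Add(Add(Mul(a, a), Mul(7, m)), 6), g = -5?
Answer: -178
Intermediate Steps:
Function('j')(a, m) = Add(8, Pow(a, 2), Mul(7, m)) (Function('j')(a, m) = Add(2, Add(Add(Mul(a, a), Mul(7, m)), 6)) = Add(2, Add(Add(Pow(a, 2), Mul(7, m)), 6)) = Add(2, Add(6, Pow(a, 2), Mul(7, m))) = Add(8, Pow(a, 2), Mul(7, m)))
Function('P')(u) = Add(23, u) (Function('P')(u) = Add(u, Mul(-1, Add(8, Pow(2, 2), Mul(7, -5)))) = Add(u, Mul(-1, Add(8, 4, -35))) = Add(u, Mul(-1, -23)) = Add(u, 23) = Add(23, u))
Mul(Function('P')(-112), 2) = Mul(Add(23, -112), 2) = Mul(-89, 2) = -178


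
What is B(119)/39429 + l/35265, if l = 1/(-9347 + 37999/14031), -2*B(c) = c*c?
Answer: -419708955210203/2337222528822285 ≈ -0.17958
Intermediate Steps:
B(c) = -c²/2 (B(c) = -c*c/2 = -c²/2)
l = -14031/131109758 (l = 1/(-9347 + 37999*(1/14031)) = 1/(-9347 + 37999/14031) = 1/(-131109758/14031) = -14031/131109758 ≈ -0.00010702)
B(119)/39429 + l/35265 = -½*119²/39429 - 14031/131109758/35265 = -½*14161*(1/39429) - 14031/131109758*1/35265 = -14161/2*1/39429 - 4677/1541195205290 = -14161/78858 - 4677/1541195205290 = -419708955210203/2337222528822285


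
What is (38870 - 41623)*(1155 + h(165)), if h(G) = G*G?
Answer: -78130140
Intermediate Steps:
h(G) = G²
(38870 - 41623)*(1155 + h(165)) = (38870 - 41623)*(1155 + 165²) = -2753*(1155 + 27225) = -2753*28380 = -78130140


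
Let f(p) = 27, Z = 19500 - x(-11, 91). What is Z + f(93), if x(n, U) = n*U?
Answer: 20528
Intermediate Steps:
x(n, U) = U*n
Z = 20501 (Z = 19500 - 91*(-11) = 19500 - 1*(-1001) = 19500 + 1001 = 20501)
Z + f(93) = 20501 + 27 = 20528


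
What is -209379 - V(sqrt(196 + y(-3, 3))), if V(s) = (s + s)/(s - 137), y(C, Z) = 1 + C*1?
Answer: -3889214537/18575 + 274*sqrt(194)/18575 ≈ -2.0938e+5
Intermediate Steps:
y(C, Z) = 1 + C
V(s) = 2*s/(-137 + s) (V(s) = (2*s)/(-137 + s) = 2*s/(-137 + s))
-209379 - V(sqrt(196 + y(-3, 3))) = -209379 - 2*sqrt(196 + (1 - 3))/(-137 + sqrt(196 + (1 - 3))) = -209379 - 2*sqrt(196 - 2)/(-137 + sqrt(196 - 2)) = -209379 - 2*sqrt(194)/(-137 + sqrt(194))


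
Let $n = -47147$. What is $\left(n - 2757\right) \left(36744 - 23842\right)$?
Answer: $-643861408$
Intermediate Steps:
$\left(n - 2757\right) \left(36744 - 23842\right) = \left(-47147 - 2757\right) \left(36744 - 23842\right) = \left(-49904\right) 12902 = -643861408$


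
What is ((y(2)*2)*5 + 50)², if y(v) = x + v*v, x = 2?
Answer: 12100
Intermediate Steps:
y(v) = 2 + v² (y(v) = 2 + v*v = 2 + v²)
((y(2)*2)*5 + 50)² = (((2 + 2²)*2)*5 + 50)² = (((2 + 4)*2)*5 + 50)² = ((6*2)*5 + 50)² = (12*5 + 50)² = (60 + 50)² = 110² = 12100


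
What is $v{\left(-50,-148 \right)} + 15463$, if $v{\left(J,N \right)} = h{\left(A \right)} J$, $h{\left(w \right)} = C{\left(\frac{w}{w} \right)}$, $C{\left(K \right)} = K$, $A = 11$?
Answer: $15413$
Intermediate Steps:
$h{\left(w \right)} = 1$ ($h{\left(w \right)} = \frac{w}{w} = 1$)
$v{\left(J,N \right)} = J$ ($v{\left(J,N \right)} = 1 J = J$)
$v{\left(-50,-148 \right)} + 15463 = -50 + 15463 = 15413$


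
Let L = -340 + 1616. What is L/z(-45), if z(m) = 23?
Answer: 1276/23 ≈ 55.478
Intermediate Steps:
L = 1276
L/z(-45) = 1276/23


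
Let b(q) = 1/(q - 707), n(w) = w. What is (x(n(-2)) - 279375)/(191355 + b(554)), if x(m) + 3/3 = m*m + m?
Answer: -21372111/14638657 ≈ -1.4600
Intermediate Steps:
b(q) = 1/(-707 + q)
x(m) = -1 + m + m**2 (x(m) = -1 + (m*m + m) = -1 + (m**2 + m) = -1 + (m + m**2) = -1 + m + m**2)
(x(n(-2)) - 279375)/(191355 + b(554)) = ((-1 - 2 + (-2)**2) - 279375)/(191355 + 1/(-707 + 554)) = ((-1 - 2 + 4) - 279375)/(191355 + 1/(-153)) = (1 - 279375)/(191355 - 1/153) = -279374/29277314/153 = -279374*153/29277314 = -21372111/14638657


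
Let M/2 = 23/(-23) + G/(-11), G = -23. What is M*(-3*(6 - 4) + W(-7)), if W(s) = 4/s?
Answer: -1104/77 ≈ -14.338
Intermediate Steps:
M = 24/11 (M = 2*(23/(-23) - 23/(-11)) = 2*(23*(-1/23) - 23*(-1/11)) = 2*(-1 + 23/11) = 2*(12/11) = 24/11 ≈ 2.1818)
M*(-3*(6 - 4) + W(-7)) = 24*(-3*(6 - 4) + 4/(-7))/11 = 24*(-3*2 + 4*(-1/7))/11 = 24*(-6 - 4/7)/11 = (24/11)*(-46/7) = -1104/77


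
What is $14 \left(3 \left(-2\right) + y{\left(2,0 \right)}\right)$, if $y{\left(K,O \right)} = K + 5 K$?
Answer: $84$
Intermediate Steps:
$y{\left(K,O \right)} = 6 K$
$14 \left(3 \left(-2\right) + y{\left(2,0 \right)}\right) = 14 \left(3 \left(-2\right) + 6 \cdot 2\right) = 14 \left(-6 + 12\right) = 14 \cdot 6 = 84$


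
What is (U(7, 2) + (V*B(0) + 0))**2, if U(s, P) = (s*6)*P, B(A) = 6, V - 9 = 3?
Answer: 24336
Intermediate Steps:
V = 12 (V = 9 + 3 = 12)
U(s, P) = 6*P*s (U(s, P) = (6*s)*P = 6*P*s)
(U(7, 2) + (V*B(0) + 0))**2 = (6*2*7 + (12*6 + 0))**2 = (84 + (72 + 0))**2 = (84 + 72)**2 = 156**2 = 24336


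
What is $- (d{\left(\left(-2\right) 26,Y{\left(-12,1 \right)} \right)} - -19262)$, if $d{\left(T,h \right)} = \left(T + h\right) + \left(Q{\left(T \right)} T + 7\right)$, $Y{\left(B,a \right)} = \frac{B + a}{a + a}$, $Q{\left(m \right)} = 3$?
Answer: $- \frac{38111}{2} \approx -19056.0$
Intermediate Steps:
$Y{\left(B,a \right)} = \frac{B + a}{2 a}$
$d{\left(T,h \right)} = 7 + h + 4 T$ ($d{\left(T,h \right)} = \left(T + h\right) + \left(3 T + 7\right) = \left(T + h\right) + \left(7 + 3 T\right) = 7 + h + 4 T$)
$- (d{\left(\left(-2\right) 26,Y{\left(-12,1 \right)} \right)} - -19262) = - (\left(7 + \frac{-12 + 1}{2 \cdot 1} + 4 \left(\left(-2\right) 26\right)\right) - -19262) = - (\left(7 + \frac{1}{2} \cdot 1 \left(-11\right) + 4 \left(-52\right)\right) + 19262) = - (\left(7 - \frac{11}{2} - 208\right) + 19262) = - (- \frac{413}{2} + 19262) = \left(-1\right) \frac{38111}{2} = - \frac{38111}{2}$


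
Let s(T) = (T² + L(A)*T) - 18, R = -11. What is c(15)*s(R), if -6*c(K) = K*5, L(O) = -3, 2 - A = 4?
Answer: -1700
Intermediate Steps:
A = -2 (A = 2 - 1*4 = 2 - 4 = -2)
c(K) = -5*K/6 (c(K) = -K*5/6 = -5*K/6)
s(T) = -18 + T² - 3*T (s(T) = (T² - 3*T) - 18 = -18 + T² - 3*T)
c(15)*s(R) = (-⅚*15)*(-18 + (-11)² - 3*(-11)) = -25*(-18 + 121 + 33)/2 = -25/2*136 = -1700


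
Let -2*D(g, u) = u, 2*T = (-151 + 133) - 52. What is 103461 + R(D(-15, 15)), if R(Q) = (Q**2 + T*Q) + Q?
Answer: 415089/4 ≈ 1.0377e+5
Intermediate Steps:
T = -35 (T = ((-151 + 133) - 52)/2 = (-18 - 52)/2 = (1/2)*(-70) = -35)
D(g, u) = -u/2
R(Q) = Q**2 - 34*Q (R(Q) = (Q**2 - 35*Q) + Q = Q**2 - 34*Q)
103461 + R(D(-15, 15)) = 103461 + (-1/2*15)*(-34 - 1/2*15) = 103461 - 15*(-34 - 15/2)/2 = 103461 - 15/2*(-83/2) = 103461 + 1245/4 = 415089/4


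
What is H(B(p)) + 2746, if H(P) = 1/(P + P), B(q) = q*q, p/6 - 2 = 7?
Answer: 16014673/5832 ≈ 2746.0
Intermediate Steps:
p = 54 (p = 12 + 6*7 = 12 + 42 = 54)
B(q) = q²
H(P) = 1/(2*P)
H(B(p)) + 2746 = 1/(2*(54²)) + 2746 = (½)/2916 + 2746 = (½)*(1/2916) + 2746 = 1/5832 + 2746 = 16014673/5832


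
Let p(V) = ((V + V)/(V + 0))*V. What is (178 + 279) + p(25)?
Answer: 507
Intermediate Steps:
p(V) = 2*V (p(V) = ((2*V)/V)*V = 2*V)
(178 + 279) + p(25) = (178 + 279) + 2*25 = 457 + 50 = 507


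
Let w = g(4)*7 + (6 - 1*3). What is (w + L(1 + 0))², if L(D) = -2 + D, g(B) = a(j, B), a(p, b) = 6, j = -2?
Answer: 1936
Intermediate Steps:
g(B) = 6
w = 45 (w = 6*7 + (6 - 1*3) = 42 + (6 - 3) = 42 + 3 = 45)
(w + L(1 + 0))² = (45 + (-2 + (1 + 0)))² = (45 + (-2 + 1))² = (45 - 1)² = 44² = 1936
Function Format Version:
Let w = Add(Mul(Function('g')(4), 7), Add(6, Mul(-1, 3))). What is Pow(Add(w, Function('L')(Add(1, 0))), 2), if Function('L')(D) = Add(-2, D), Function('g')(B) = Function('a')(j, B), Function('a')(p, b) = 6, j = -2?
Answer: 1936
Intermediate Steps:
Function('g')(B) = 6
w = 45 (w = Add(Mul(6, 7), Add(6, Mul(-1, 3))) = Add(42, Add(6, -3)) = Add(42, 3) = 45)
Pow(Add(w, Function('L')(Add(1, 0))), 2) = Pow(Add(45, Add(-2, Add(1, 0))), 2) = Pow(Add(45, Add(-2, 1)), 2) = Pow(Add(45, -1), 2) = Pow(44, 2) = 1936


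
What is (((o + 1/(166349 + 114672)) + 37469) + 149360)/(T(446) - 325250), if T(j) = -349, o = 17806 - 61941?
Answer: -40100010575/91500156579 ≈ -0.43825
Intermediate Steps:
o = -44135
(((o + 1/(166349 + 114672)) + 37469) + 149360)/(T(446) - 325250) = (((-44135 + 1/(166349 + 114672)) + 37469) + 149360)/(-349 - 325250) = (((-44135 + 1/281021) + 37469) + 149360)/(-325599) = (((-44135 + 1/281021) + 37469) + 149360)*(-1/325599) = ((-12402861834/281021 + 37469) + 149360)*(-1/325599) = (-1873285985/281021 + 149360)*(-1/325599) = (40100010575/281021)*(-1/325599) = -40100010575/91500156579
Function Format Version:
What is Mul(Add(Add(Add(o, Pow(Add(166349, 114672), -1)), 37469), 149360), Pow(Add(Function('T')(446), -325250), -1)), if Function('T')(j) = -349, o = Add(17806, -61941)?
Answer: Rational(-40100010575, 91500156579) ≈ -0.43825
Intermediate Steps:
o = -44135
Mul(Add(Add(Add(o, Pow(Add(166349, 114672), -1)), 37469), 149360), Pow(Add(Function('T')(446), -325250), -1)) = Mul(Add(Add(Add(-44135, Pow(Add(166349, 114672), -1)), 37469), 149360), Pow(Add(-349, -325250), -1)) = Mul(Add(Add(Add(-44135, Pow(281021, -1)), 37469), 149360), Pow(-325599, -1)) = Mul(Add(Add(Add(-44135, Rational(1, 281021)), 37469), 149360), Rational(-1, 325599)) = Mul(Add(Add(Rational(-12402861834, 281021), 37469), 149360), Rational(-1, 325599)) = Mul(Add(Rational(-1873285985, 281021), 149360), Rational(-1, 325599)) = Mul(Rational(40100010575, 281021), Rational(-1, 325599)) = Rational(-40100010575, 91500156579)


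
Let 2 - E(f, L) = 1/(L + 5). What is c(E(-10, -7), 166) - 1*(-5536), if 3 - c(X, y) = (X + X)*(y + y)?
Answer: 3879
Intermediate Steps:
E(f, L) = 2 - 1/(5 + L) (E(f, L) = 2 - 1/(L + 5) = 2 - 1/(5 + L))
c(X, y) = 3 - 4*X*y (c(X, y) = 3 - (X + X)*(y + y) = 3 - 2*X*2*y = 3 - 4*X*y)
c(E(-10, -7), 166) - 1*(-5536) = (3 - 4*(9 + 2*(-7))/(5 - 7)*166) - 1*(-5536) = (3 - 4*(9 - 14)/(-2)*166) + 5536 = (3 - 4*(-½*(-5))*166) + 5536 = (3 - 4*5/2*166) + 5536 = (3 - 1660) + 5536 = -1657 + 5536 = 3879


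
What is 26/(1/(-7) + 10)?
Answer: 182/69 ≈ 2.6377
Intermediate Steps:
26/(1/(-7) + 10) = 26/(-1/7 + 10) = 26/(69/7) = (7/69)*26 = 182/69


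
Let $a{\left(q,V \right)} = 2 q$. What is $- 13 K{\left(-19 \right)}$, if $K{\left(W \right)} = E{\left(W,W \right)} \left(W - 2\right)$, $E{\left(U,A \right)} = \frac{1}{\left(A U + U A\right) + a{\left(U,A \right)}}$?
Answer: $\frac{91}{228} \approx 0.39912$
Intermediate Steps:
$E{\left(U,A \right)} = \frac{1}{2 U + 2 A U}$ ($E{\left(U,A \right)} = \frac{1}{\left(A U + U A\right) + 2 U} = \frac{1}{\left(A U + A U\right) + 2 U} = \frac{1}{2 A U + 2 U} = \frac{1}{2 U + 2 A U}$)
$K{\left(W \right)} = \frac{-2 + W}{2 W \left(1 + W\right)}$ ($K{\left(W \right)} = \frac{1}{2 W \left(1 + W\right)} \left(W - 2\right) = \frac{1}{2 W \left(1 + W\right)} \left(-2 + W\right) = \frac{-2 + W}{2 W \left(1 + W\right)}$)
$- 13 K{\left(-19 \right)} = - 13 \frac{-2 - 19}{2 \left(-19\right) \left(1 - 19\right)} = - 13 \cdot \frac{1}{2} \left(- \frac{1}{19}\right) \frac{1}{-18} \left(-21\right) = - 13 \cdot \frac{1}{2} \left(- \frac{1}{19}\right) \left(- \frac{1}{18}\right) \left(-21\right) = \left(-13\right) \left(- \frac{7}{228}\right) = \frac{91}{228}$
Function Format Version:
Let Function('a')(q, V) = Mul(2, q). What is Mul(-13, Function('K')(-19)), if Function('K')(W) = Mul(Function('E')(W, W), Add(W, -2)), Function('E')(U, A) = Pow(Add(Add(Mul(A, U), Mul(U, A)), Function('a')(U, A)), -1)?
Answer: Rational(91, 228) ≈ 0.39912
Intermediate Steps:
Function('E')(U, A) = Pow(Add(Mul(2, U), Mul(2, A, U)), -1) (Function('E')(U, A) = Pow(Add(Add(Mul(A, U), Mul(U, A)), Mul(2, U)), -1) = Pow(Add(Add(Mul(A, U), Mul(A, U)), Mul(2, U)), -1) = Pow(Add(Mul(2, A, U), Mul(2, U)), -1) = Pow(Add(Mul(2, U), Mul(2, A, U)), -1))
Function('K')(W) = Mul(Rational(1, 2), Pow(W, -1), Pow(Add(1, W), -1), Add(-2, W)) (Function('K')(W) = Mul(Mul(Rational(1, 2), Pow(W, -1), Pow(Add(1, W), -1)), Add(W, -2)) = Mul(Mul(Rational(1, 2), Pow(W, -1), Pow(Add(1, W), -1)), Add(-2, W)) = Mul(Rational(1, 2), Pow(W, -1), Pow(Add(1, W), -1), Add(-2, W)))
Mul(-13, Function('K')(-19)) = Mul(-13, Mul(Rational(1, 2), Pow(-19, -1), Pow(Add(1, -19), -1), Add(-2, -19))) = Mul(-13, Mul(Rational(1, 2), Rational(-1, 19), Pow(-18, -1), -21)) = Mul(-13, Mul(Rational(1, 2), Rational(-1, 19), Rational(-1, 18), -21)) = Mul(-13, Rational(-7, 228)) = Rational(91, 228)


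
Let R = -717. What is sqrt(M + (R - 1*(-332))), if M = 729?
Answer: 2*sqrt(86) ≈ 18.547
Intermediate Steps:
sqrt(M + (R - 1*(-332))) = sqrt(729 + (-717 - 1*(-332))) = sqrt(729 + (-717 + 332)) = sqrt(729 - 385) = sqrt(344) = 2*sqrt(86)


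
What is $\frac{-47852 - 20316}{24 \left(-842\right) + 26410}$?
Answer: $- \frac{34084}{3101} \approx -10.991$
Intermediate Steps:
$\frac{-47852 - 20316}{24 \left(-842\right) + 26410} = - \frac{68168}{-20208 + 26410} = - \frac{68168}{6202} = \left(-68168\right) \frac{1}{6202} = - \frac{34084}{3101}$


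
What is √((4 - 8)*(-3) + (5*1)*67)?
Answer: √347 ≈ 18.628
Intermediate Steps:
√((4 - 8)*(-3) + (5*1)*67) = √(-4*(-3) + 5*67) = √(12 + 335) = √347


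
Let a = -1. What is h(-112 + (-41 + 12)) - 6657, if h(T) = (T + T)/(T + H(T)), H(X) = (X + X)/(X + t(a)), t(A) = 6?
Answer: -885111/133 ≈ -6655.0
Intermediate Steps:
H(X) = 2*X/(6 + X) (H(X) = (X + X)/(X + 6) = (2*X)/(6 + X) = 2*X/(6 + X))
h(T) = 2*T/(T + 2*T/(6 + T)) (h(T) = (T + T)/(T + 2*T/(6 + T)) = (2*T)/(T + 2*T/(6 + T)) = 2*T/(T + 2*T/(6 + T)))
h(-112 + (-41 + 12)) - 6657 = 2*(6 + (-112 + (-41 + 12)))/(8 + (-112 + (-41 + 12))) - 6657 = 2*(6 + (-112 - 29))/(8 + (-112 - 29)) - 6657 = 2*(6 - 141)/(8 - 141) - 6657 = 2*(-135)/(-133) - 6657 = 2*(-1/133)*(-135) - 6657 = 270/133 - 6657 = -885111/133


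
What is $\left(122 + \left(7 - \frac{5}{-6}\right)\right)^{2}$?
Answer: $\frac{606841}{36} \approx 16857.0$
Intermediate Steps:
$\left(122 + \left(7 - \frac{5}{-6}\right)\right)^{2} = \left(122 + \left(7 - 5 \left(- \frac{1}{6}\right)\right)\right)^{2} = \left(122 + \left(7 - - \frac{5}{6}\right)\right)^{2} = \left(122 + \left(7 + \frac{5}{6}\right)\right)^{2} = \left(122 + \frac{47}{6}\right)^{2} = \left(\frac{779}{6}\right)^{2} = \frac{606841}{36}$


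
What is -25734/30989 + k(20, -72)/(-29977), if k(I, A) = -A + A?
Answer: -25734/30989 ≈ -0.83042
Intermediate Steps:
k(I, A) = 0
-25734/30989 + k(20, -72)/(-29977) = -25734/30989 + 0/(-29977) = -25734*1/30989 + 0*(-1/29977) = -25734/30989 + 0 = -25734/30989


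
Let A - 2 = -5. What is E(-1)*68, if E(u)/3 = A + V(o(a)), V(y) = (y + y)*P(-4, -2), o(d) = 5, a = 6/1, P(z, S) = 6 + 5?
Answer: 21828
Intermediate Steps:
P(z, S) = 11
a = 6 (a = 6*1 = 6)
A = -3 (A = 2 - 5 = -3)
V(y) = 22*y (V(y) = (y + y)*11 = (2*y)*11 = 22*y)
E(u) = 321 (E(u) = 3*(-3 + 22*5) = 3*(-3 + 110) = 3*107 = 321)
E(-1)*68 = 321*68 = 21828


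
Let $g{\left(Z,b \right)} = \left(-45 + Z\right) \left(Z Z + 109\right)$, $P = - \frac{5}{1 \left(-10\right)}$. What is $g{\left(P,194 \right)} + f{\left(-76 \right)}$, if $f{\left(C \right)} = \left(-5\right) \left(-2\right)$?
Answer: $- \frac{38813}{8} \approx -4851.6$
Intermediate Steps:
$f{\left(C \right)} = 10$
$P = \frac{1}{2}$ ($P = - \frac{5}{-10} = \left(-5\right) \left(- \frac{1}{10}\right) = \frac{1}{2} \approx 0.5$)
$g{\left(Z,b \right)} = \left(-45 + Z\right) \left(109 + Z^{2}\right)$ ($g{\left(Z,b \right)} = \left(-45 + Z\right) \left(Z^{2} + 109\right) = \left(-45 + Z\right) \left(109 + Z^{2}\right)$)
$g{\left(P,194 \right)} + f{\left(-76 \right)} = \left(-4905 + \left(\frac{1}{2}\right)^{3} - \frac{45}{4} + 109 \cdot \frac{1}{2}\right) + 10 = \left(-4905 + \frac{1}{8} - \frac{45}{4} + \frac{109}{2}\right) + 10 = - \frac{38893}{8} + 10 = - \frac{38813}{8}$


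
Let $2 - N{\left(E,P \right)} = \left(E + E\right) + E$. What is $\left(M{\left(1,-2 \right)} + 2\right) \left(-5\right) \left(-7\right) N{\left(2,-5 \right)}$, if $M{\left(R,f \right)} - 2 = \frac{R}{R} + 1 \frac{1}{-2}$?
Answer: $-630$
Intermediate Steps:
$M{\left(R,f \right)} = \frac{5}{2}$ ($M{\left(R,f \right)} = 2 + \left(\frac{R}{R} + 1 \frac{1}{-2}\right) = 2 + \left(1 + 1 \left(- \frac{1}{2}\right)\right) = 2 + \left(1 - \frac{1}{2}\right) = 2 + \frac{1}{2} = \frac{5}{2}$)
$N{\left(E,P \right)} = 2 - 3 E$ ($N{\left(E,P \right)} = 2 - \left(\left(E + E\right) + E\right) = 2 - \left(2 E + E\right) = 2 - 3 E$)
$\left(M{\left(1,-2 \right)} + 2\right) \left(-5\right) \left(-7\right) N{\left(2,-5 \right)} = \left(\frac{5}{2} + 2\right) \left(-5\right) \left(-7\right) \left(2 - 6\right) = \frac{9}{2} \left(-5\right) \left(-7\right) \left(2 - 6\right) = \left(- \frac{45}{2}\right) \left(-7\right) \left(-4\right) = \frac{315}{2} \left(-4\right) = -630$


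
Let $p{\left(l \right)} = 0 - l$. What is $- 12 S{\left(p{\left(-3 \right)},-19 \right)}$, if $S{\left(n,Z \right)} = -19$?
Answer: $228$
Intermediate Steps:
$p{\left(l \right)} = - l$
$- 12 S{\left(p{\left(-3 \right)},-19 \right)} = \left(-12\right) \left(-19\right) = 228$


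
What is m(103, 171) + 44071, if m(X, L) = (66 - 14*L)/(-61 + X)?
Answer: 308109/7 ≈ 44016.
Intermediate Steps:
m(X, L) = (66 - 14*L)/(-61 + X)
m(103, 171) + 44071 = 2*(33 - 7*171)/(-61 + 103) + 44071 = 2*(33 - 1197)/42 + 44071 = 2*(1/42)*(-1164) + 44071 = -388/7 + 44071 = 308109/7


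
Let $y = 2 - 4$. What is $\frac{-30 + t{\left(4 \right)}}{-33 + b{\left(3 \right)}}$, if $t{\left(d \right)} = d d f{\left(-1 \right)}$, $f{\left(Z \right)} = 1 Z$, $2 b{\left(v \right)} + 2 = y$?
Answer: $\frac{46}{35} \approx 1.3143$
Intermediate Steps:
$y = -2$ ($y = 2 - 4 = -2$)
$b{\left(v \right)} = -2$ ($b{\left(v \right)} = -1 + \frac{1}{2} \left(-2\right) = -1 - 1 = -2$)
$f{\left(Z \right)} = Z$
$t{\left(d \right)} = - d^{2}$ ($t{\left(d \right)} = d d \left(-1\right) = d^{2} \left(-1\right) = - d^{2}$)
$\frac{-30 + t{\left(4 \right)}}{-33 + b{\left(3 \right)}} = \frac{-30 - 4^{2}}{-33 - 2} = \frac{-30 - 16}{-35} = \left(-30 - 16\right) \left(- \frac{1}{35}\right) = \left(-46\right) \left(- \frac{1}{35}\right) = \frac{46}{35}$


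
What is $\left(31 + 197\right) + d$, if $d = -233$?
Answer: $-5$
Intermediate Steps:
$\left(31 + 197\right) + d = \left(31 + 197\right) - 233 = 228 - 233 = -5$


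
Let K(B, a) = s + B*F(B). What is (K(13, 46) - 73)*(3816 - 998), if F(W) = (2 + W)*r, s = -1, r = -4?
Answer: -2406572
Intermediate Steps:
F(W) = -8 - 4*W (F(W) = (2 + W)*(-4) = -8 - 4*W)
K(B, a) = -1 + B*(-8 - 4*B)
(K(13, 46) - 73)*(3816 - 998) = ((-1 - 4*13*(2 + 13)) - 73)*(3816 - 998) = ((-1 - 4*13*15) - 73)*2818 = ((-1 - 780) - 73)*2818 = (-781 - 73)*2818 = -854*2818 = -2406572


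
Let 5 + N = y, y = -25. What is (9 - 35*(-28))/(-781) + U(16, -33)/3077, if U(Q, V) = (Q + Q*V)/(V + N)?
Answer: -191318767/151397631 ≈ -1.2637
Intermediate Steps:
N = -30 (N = -5 - 25 = -30)
U(Q, V) = (Q + Q*V)/(-30 + V) (U(Q, V) = (Q + Q*V)/(V - 30) = (Q + Q*V)/(-30 + V))
(9 - 35*(-28))/(-781) + U(16, -33)/3077 = (9 - 35*(-28))/(-781) + (16*(1 - 33)/(-30 - 33))/3077 = (9 + 980)*(-1/781) + (16*(-32)/(-63))*(1/3077) = 989*(-1/781) + (16*(-1/63)*(-32))*(1/3077) = -989/781 + (512/63)*(1/3077) = -989/781 + 512/193851 = -191318767/151397631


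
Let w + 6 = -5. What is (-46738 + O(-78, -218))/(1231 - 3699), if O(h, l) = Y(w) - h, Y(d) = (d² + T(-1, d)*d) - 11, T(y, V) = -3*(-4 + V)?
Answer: 47045/2468 ≈ 19.062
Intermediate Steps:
T(y, V) = 12 - 3*V
w = -11 (w = -6 - 5 = -11)
Y(d) = -11 + d² + d*(12 - 3*d) (Y(d) = (d² + (12 - 3*d)*d) - 11 = (d² + d*(12 - 3*d)) - 11 = -11 + d² + d*(12 - 3*d))
O(h, l) = -385 - h (O(h, l) = (-11 - 2*(-11)² + 12*(-11)) - h = (-11 - 2*121 - 132) - h = (-11 - 242 - 132) - h = -385 - h)
(-46738 + O(-78, -218))/(1231 - 3699) = (-46738 + (-385 - 1*(-78)))/(1231 - 3699) = (-46738 + (-385 + 78))/(-2468) = (-46738 - 307)*(-1/2468) = -47045*(-1/2468) = 47045/2468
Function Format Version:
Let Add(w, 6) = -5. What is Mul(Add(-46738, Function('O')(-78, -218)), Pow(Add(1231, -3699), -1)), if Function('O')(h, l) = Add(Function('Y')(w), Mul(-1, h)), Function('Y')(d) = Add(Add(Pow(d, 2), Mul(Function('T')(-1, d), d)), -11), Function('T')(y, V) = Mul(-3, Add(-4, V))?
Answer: Rational(47045, 2468) ≈ 19.062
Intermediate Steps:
Function('T')(y, V) = Add(12, Mul(-3, V))
w = -11 (w = Add(-6, -5) = -11)
Function('Y')(d) = Add(-11, Pow(d, 2), Mul(d, Add(12, Mul(-3, d)))) (Function('Y')(d) = Add(Add(Pow(d, 2), Mul(Add(12, Mul(-3, d)), d)), -11) = Add(Add(Pow(d, 2), Mul(d, Add(12, Mul(-3, d)))), -11) = Add(-11, Pow(d, 2), Mul(d, Add(12, Mul(-3, d)))))
Function('O')(h, l) = Add(-385, Mul(-1, h)) (Function('O')(h, l) = Add(Add(-11, Mul(-2, Pow(-11, 2)), Mul(12, -11)), Mul(-1, h)) = Add(Add(-11, Mul(-2, 121), -132), Mul(-1, h)) = Add(Add(-11, -242, -132), Mul(-1, h)) = Add(-385, Mul(-1, h)))
Mul(Add(-46738, Function('O')(-78, -218)), Pow(Add(1231, -3699), -1)) = Mul(Add(-46738, Add(-385, Mul(-1, -78))), Pow(Add(1231, -3699), -1)) = Mul(Add(-46738, Add(-385, 78)), Pow(-2468, -1)) = Mul(Add(-46738, -307), Rational(-1, 2468)) = Mul(-47045, Rational(-1, 2468)) = Rational(47045, 2468)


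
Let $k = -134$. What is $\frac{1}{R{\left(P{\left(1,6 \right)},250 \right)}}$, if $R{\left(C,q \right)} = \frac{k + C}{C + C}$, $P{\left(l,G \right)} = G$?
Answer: $- \frac{3}{32} \approx -0.09375$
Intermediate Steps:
$R{\left(C,q \right)} = \frac{-134 + C}{2 C}$ ($R{\left(C,q \right)} = \frac{-134 + C}{C + C} = \frac{-134 + C}{2 C}$)
$\frac{1}{R{\left(P{\left(1,6 \right)},250 \right)}} = \frac{1}{\frac{1}{2} \cdot \frac{1}{6} \left(-134 + 6\right)} = \frac{1}{\frac{1}{2} \cdot \frac{1}{6} \left(-128\right)} = \frac{1}{- \frac{32}{3}} = - \frac{3}{32}$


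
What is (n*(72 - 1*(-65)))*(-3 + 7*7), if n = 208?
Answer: 1310816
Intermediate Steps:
(n*(72 - 1*(-65)))*(-3 + 7*7) = (208*(72 - 1*(-65)))*(-3 + 7*7) = (208*(72 + 65))*(-3 + 49) = (208*137)*46 = 28496*46 = 1310816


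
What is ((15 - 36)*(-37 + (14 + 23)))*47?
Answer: 0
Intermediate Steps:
((15 - 36)*(-37 + (14 + 23)))*47 = -21*(-37 + 37)*47 = -21*0*47 = 0*47 = 0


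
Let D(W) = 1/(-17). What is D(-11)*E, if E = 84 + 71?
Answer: -155/17 ≈ -9.1176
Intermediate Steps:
E = 155
D(W) = -1/17
D(-11)*E = -1/17*155 = -155/17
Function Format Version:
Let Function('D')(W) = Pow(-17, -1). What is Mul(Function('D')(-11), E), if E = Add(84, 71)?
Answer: Rational(-155, 17) ≈ -9.1176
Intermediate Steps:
E = 155
Function('D')(W) = Rational(-1, 17)
Mul(Function('D')(-11), E) = Mul(Rational(-1, 17), 155) = Rational(-155, 17)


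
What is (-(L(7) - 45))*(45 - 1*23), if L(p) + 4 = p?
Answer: 924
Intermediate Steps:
L(p) = -4 + p
(-(L(7) - 45))*(45 - 1*23) = (-((-4 + 7) - 45))*(45 - 1*23) = (-(3 - 45))*(45 - 23) = -1*(-42)*22 = 42*22 = 924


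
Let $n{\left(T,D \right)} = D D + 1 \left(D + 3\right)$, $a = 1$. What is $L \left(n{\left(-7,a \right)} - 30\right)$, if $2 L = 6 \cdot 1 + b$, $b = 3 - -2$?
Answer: $- \frac{275}{2} \approx -137.5$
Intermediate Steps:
$b = 5$ ($b = 3 + 2 = 5$)
$L = \frac{11}{2}$ ($L = \frac{6 \cdot 1 + 5}{2} = \frac{6 + 5}{2} = \frac{1}{2} \cdot 11 = \frac{11}{2} \approx 5.5$)
$n{\left(T,D \right)} = 3 + D + D^{2}$ ($n{\left(T,D \right)} = D^{2} + 1 \left(3 + D\right) = D^{2} + \left(3 + D\right) = 3 + D + D^{2}$)
$L \left(n{\left(-7,a \right)} - 30\right) = \frac{11 \left(\left(3 + 1 + 1^{2}\right) - 30\right)}{2} = \frac{11 \left(\left(3 + 1 + 1\right) - 30\right)}{2} = \frac{11 \left(5 - 30\right)}{2} = \frac{11}{2} \left(-25\right) = - \frac{275}{2}$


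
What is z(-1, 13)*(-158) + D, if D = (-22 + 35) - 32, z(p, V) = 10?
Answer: -1599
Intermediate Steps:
D = -19 (D = 13 - 32 = -19)
z(-1, 13)*(-158) + D = 10*(-158) - 19 = -1580 - 19 = -1599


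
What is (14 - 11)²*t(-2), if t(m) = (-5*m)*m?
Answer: -180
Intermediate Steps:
t(m) = -5*m²
(14 - 11)²*t(-2) = (14 - 11)²*(-5*(-2)²) = 3²*(-5*4) = 9*(-20) = -180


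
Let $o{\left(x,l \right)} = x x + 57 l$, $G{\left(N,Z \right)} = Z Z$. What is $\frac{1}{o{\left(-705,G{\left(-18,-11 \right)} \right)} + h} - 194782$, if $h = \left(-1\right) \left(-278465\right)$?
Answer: $- \frac{152394904633}{782387} \approx -1.9478 \cdot 10^{5}$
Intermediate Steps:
$G{\left(N,Z \right)} = Z^{2}$
$o{\left(x,l \right)} = x^{2} + 57 l$
$h = 278465$
$\frac{1}{o{\left(-705,G{\left(-18,-11 \right)} \right)} + h} - 194782 = \frac{1}{\left(\left(-705\right)^{2} + 57 \left(-11\right)^{2}\right) + 278465} - 194782 = \frac{1}{\left(497025 + 57 \cdot 121\right) + 278465} - 194782 = \frac{1}{\left(497025 + 6897\right) + 278465} - 194782 = \frac{1}{503922 + 278465} - 194782 = \frac{1}{782387} - 194782 = - \frac{152394904633}{782387}$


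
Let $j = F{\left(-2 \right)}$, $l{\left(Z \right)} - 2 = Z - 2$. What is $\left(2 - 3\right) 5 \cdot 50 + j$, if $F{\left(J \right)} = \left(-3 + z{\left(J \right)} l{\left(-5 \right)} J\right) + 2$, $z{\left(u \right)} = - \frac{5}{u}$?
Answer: $-226$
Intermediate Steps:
$l{\left(Z \right)} = Z$ ($l{\left(Z \right)} = 2 + \left(Z - 2\right) = 2 + \left(-2 + Z\right) = Z$)
$F{\left(J \right)} = 24$ ($F{\left(J \right)} = \left(-3 + - \frac{5}{J} \left(-5\right) J\right) + 2 = \left(-3 + \frac{25}{J} J\right) + 2 = \left(-3 + 25\right) + 2 = 22 + 2 = 24$)
$j = 24$
$\left(2 - 3\right) 5 \cdot 50 + j = \left(2 - 3\right) 5 \cdot 50 + 24 = \left(-1\right) 5 \cdot 50 + 24 = \left(-5\right) 50 + 24 = -250 + 24 = -226$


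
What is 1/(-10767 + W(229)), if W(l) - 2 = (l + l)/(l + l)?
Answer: -1/10764 ≈ -9.2902e-5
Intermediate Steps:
W(l) = 3 (W(l) = 2 + (l + l)/(l + l) = 2 + (2*l)/((2*l)) = 2 + (2*l)*(1/(2*l)) = 2 + 1 = 3)
1/(-10767 + W(229)) = 1/(-10767 + 3) = 1/(-10764) = -1/10764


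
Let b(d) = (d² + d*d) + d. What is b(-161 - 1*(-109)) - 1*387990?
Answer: -382634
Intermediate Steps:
b(d) = d + 2*d² (b(d) = (d² + d²) + d = 2*d² + d = d + 2*d²)
b(-161 - 1*(-109)) - 1*387990 = (-161 - 1*(-109))*(1 + 2*(-161 - 1*(-109))) - 1*387990 = (-161 + 109)*(1 + 2*(-161 + 109)) - 387990 = -52*(1 + 2*(-52)) - 387990 = -52*(1 - 104) - 387990 = -52*(-103) - 387990 = 5356 - 387990 = -382634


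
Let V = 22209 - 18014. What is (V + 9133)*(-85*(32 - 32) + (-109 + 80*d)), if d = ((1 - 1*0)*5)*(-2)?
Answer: -12115152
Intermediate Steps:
V = 4195
d = -10 (d = ((1 + 0)*5)*(-2) = (1*5)*(-2) = 5*(-2) = -10)
(V + 9133)*(-85*(32 - 32) + (-109 + 80*d)) = (4195 + 9133)*(-85*(32 - 32) + (-109 + 80*(-10))) = 13328*(-85*0 + (-109 - 800)) = 13328*(0 - 909) = 13328*(-909) = -12115152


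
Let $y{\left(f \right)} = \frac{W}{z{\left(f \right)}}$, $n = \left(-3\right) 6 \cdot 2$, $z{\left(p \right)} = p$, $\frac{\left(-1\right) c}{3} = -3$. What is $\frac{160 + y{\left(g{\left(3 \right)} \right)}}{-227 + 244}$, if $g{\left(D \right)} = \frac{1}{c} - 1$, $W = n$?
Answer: $\frac{401}{34} \approx 11.794$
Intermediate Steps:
$c = 9$ ($c = \left(-3\right) \left(-3\right) = 9$)
$n = -36$ ($n = \left(-18\right) 2 = -36$)
$W = -36$
$g{\left(D \right)} = - \frac{8}{9}$ ($g{\left(D \right)} = \frac{1}{9} - 1 = - \frac{8}{9}$)
$y{\left(f \right)} = - \frac{36}{f}$
$\frac{160 + y{\left(g{\left(3 \right)} \right)}}{-227 + 244} = \frac{160 - \frac{36}{- \frac{8}{9}}}{-227 + 244} = \frac{160 - - \frac{81}{2}}{17} = \left(160 + \frac{81}{2}\right) \frac{1}{17} = \frac{401}{2} \cdot \frac{1}{17} = \frac{401}{34}$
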